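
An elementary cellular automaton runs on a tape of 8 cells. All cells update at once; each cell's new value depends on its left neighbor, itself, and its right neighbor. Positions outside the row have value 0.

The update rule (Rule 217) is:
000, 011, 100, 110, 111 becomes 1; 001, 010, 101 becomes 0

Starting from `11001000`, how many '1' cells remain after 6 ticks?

11100111
11110111
11110111  (fixed point — unchanged through tick 6)
count of 1: 7

7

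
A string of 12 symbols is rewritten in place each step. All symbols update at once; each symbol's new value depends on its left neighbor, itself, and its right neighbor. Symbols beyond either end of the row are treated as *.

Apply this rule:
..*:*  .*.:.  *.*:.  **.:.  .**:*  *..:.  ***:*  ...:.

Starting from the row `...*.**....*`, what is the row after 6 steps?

.....*******

..*..*....**
.*..*....***
...*....****
..*....*****
.*....******
.....*******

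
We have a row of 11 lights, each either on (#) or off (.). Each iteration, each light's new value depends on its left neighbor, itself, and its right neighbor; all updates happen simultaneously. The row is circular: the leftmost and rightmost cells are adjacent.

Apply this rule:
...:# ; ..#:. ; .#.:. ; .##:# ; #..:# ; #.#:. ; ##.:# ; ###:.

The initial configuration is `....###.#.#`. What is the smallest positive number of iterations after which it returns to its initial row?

11

iteration 1: ###.#.#....
iteration 2: #.#....###.
iteration 3: ...###.#.#.
iteration 4: ##.#.#....#
iteration 5: .#....###.#
iteration 6: ..###.#.#..
iteration 7: #.#.#....##
iteration 8: #....###.#.
iteration 9: .###.#.#...
iteration 10: .#.#....###
iteration 11: ....###.#.#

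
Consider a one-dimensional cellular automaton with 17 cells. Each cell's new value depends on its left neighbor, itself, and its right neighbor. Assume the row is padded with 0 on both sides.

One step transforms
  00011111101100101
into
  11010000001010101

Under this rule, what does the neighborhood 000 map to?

1

At position 0 the neighborhood is 000; the next row has 1 there.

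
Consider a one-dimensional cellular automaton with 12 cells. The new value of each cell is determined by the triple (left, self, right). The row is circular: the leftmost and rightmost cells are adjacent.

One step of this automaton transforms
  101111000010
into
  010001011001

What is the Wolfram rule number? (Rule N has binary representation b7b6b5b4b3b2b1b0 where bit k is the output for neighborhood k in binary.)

position 3: 111 → 0  (bit 7 = 0)
position 5: 110 → 1  (bit 6 = 1)
position 1: 101 → 1  (bit 5 = 1)
position 6: 100 → 0  (bit 4 = 0)
position 2: 011 → 0  (bit 3 = 0)
position 0: 010 → 0  (bit 2 = 0)
position 9: 001 → 0  (bit 1 = 0)
position 7: 000 → 1  (bit 0 = 1)
bits b7..b0 = 01100001 = 97

97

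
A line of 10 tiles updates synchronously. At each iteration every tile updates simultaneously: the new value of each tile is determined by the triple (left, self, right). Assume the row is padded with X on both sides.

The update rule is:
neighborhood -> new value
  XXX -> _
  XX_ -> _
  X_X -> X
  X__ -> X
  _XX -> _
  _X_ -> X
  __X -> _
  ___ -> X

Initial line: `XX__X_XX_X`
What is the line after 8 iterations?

iteration 1: __X_XX__X_
iteration 2: X_XX__X_XX
iteration 3: _X__X_XX__
iteration 4: XXX_XX__X_
iteration 5: ___X__X_XX
iteration 6: XX_XX_XX__
iteration 7: __X__X__X_
iteration 8: X_XX_XX_XX

X_XX_XX_XX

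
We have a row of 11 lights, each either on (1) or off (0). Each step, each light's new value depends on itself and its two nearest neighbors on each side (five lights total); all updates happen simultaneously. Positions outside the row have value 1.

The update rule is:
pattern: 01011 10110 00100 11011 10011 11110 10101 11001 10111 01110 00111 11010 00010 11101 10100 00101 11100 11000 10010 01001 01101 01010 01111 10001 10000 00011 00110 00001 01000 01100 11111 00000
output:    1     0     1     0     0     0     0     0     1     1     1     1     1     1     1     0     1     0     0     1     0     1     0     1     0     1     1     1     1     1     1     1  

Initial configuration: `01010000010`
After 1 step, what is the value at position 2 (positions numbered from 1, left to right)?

0

10111011101
position 2 holds 0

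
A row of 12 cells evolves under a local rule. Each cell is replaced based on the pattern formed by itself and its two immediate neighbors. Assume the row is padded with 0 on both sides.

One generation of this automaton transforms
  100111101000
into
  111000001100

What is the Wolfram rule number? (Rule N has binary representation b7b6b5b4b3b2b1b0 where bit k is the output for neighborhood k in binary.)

position 4: 111 → 0  (bit 7 = 0)
position 6: 110 → 0  (bit 6 = 0)
position 7: 101 → 0  (bit 5 = 0)
position 1: 100 → 1  (bit 4 = 1)
position 3: 011 → 0  (bit 3 = 0)
position 0: 010 → 1  (bit 2 = 1)
position 2: 001 → 1  (bit 1 = 1)
position 10: 000 → 0  (bit 0 = 0)
bits b7..b0 = 00010110 = 22

22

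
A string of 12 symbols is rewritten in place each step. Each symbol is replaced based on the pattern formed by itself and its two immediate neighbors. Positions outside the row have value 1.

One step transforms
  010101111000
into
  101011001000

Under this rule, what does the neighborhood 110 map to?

1

At position 8 the neighborhood is 110; the next row has 1 there.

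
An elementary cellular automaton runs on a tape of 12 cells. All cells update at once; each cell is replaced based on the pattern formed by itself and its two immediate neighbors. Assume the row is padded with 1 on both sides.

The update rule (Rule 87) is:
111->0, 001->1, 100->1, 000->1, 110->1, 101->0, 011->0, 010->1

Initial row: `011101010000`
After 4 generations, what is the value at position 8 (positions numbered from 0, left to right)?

0

000101011111
111101000000
000101111111
111100000000
position 8 holds 0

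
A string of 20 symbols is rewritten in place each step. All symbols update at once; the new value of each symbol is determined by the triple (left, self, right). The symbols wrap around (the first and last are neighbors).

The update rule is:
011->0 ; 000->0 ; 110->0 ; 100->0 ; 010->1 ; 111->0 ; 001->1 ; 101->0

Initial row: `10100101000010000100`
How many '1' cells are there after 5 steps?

6

10101101000110001101
00100001001000010000
01100011011000110000
10000100000001000000
10001100000011000001
count of 1: 6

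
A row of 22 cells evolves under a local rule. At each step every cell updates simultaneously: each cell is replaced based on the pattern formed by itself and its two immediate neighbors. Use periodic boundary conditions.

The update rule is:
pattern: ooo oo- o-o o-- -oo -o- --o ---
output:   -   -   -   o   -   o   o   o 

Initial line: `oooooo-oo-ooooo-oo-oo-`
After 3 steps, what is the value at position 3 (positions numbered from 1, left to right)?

-

----------------------
oooooooooooooooooooooo
----------------------
position 3 holds -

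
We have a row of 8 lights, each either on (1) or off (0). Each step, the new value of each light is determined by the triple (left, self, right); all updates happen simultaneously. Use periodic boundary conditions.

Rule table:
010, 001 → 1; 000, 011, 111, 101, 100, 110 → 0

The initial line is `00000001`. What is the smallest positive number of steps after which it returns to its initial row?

8

step 1: 00000011
step 2: 00000100
step 3: 00001100
step 4: 00010000
step 5: 00110000
step 6: 01000000
step 7: 11000000
step 8: 00000001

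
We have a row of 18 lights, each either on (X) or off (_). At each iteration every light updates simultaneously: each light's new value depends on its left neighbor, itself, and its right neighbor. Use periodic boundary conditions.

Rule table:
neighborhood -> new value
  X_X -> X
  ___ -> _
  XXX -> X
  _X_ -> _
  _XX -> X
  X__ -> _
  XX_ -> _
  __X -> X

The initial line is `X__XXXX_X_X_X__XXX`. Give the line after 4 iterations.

iteration 1: __XXXX_X_X_X__XXXX
iteration 2: _XXXX_X_X_X__XXXX_
iteration 3: XXXX_X_X_X__XXXX__
iteration 4: XXX_X_X_X__XXXX__X

XXX_X_X_X__XXXX__X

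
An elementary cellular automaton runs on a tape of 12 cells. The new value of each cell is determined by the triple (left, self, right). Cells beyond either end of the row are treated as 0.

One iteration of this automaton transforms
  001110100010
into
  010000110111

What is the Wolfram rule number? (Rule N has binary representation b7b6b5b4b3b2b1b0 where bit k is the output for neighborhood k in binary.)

position 3: 111 → 0  (bit 7 = 0)
position 4: 110 → 0  (bit 6 = 0)
position 5: 101 → 0  (bit 5 = 0)
position 7: 100 → 1  (bit 4 = 1)
position 2: 011 → 0  (bit 3 = 0)
position 6: 010 → 1  (bit 2 = 1)
position 1: 001 → 1  (bit 1 = 1)
position 0: 000 → 0  (bit 0 = 0)
bits b7..b0 = 00010110 = 22

22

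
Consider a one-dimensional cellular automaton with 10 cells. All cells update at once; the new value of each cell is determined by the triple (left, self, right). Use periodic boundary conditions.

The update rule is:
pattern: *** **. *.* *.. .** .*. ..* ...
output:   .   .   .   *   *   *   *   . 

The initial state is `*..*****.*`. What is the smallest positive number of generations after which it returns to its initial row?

15

.***.....*
.*..*...**
.*****.**.
**.....*.*
..*...**.*
****.**..*
.....*.***
*...**.*..
**.**..***
...*.***..
..**.*..*.
.**..*****
.*.***....
**.*..*...
*..*****.*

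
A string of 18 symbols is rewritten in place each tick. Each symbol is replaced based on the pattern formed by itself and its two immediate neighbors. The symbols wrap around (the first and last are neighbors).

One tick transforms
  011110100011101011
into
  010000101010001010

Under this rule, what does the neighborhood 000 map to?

1

At position 8 the neighborhood is 000; the next row has 1 there.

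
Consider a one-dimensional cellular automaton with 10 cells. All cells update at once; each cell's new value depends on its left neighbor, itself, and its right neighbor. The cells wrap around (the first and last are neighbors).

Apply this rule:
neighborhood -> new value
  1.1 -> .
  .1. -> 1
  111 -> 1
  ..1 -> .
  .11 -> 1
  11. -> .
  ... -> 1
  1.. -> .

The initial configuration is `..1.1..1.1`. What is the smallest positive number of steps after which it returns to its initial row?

..1.1..1.1

1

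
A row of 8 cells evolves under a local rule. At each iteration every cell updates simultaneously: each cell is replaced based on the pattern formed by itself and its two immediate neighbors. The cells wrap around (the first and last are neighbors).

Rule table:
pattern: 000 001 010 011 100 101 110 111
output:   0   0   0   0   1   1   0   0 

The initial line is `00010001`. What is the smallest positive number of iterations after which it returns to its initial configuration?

10001000
01000100
00100010
00010001

4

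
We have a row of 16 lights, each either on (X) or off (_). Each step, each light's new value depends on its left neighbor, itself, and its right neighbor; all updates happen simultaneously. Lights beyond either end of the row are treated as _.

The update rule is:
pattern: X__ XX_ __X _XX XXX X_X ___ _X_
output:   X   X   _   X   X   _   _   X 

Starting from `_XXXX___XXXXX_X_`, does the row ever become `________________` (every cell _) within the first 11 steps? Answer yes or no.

_XXXXX__XXXXX_XX
_XXXXXX_XXXXX_XX
_XXXXXX_XXXXX_XX  (fixed point — unchanged through step 11)
step 11 is _XXXXXX_XXXXX_XX, still not uniform _

no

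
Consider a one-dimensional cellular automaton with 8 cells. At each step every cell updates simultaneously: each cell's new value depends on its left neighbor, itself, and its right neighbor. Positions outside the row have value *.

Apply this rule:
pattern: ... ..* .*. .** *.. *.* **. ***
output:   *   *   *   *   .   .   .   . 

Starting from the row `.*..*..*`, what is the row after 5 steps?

.*.**.**
.*.*..*.
.*.*.**.
.*.*.*..
.*.*.*.*

.*.*.*.*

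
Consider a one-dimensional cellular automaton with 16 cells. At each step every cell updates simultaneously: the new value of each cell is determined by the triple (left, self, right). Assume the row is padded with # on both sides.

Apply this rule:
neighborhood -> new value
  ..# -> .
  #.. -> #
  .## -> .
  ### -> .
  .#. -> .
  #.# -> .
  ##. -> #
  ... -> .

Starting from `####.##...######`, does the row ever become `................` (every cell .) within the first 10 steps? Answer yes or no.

no

...#..##........
#...#..##.......
##...#..##......
.##...#..##.....
..##...#..##....
#..##...#..##...
##..##...#..##..
.##..##...#..##.
..##..##...#..#.
#..##..##...#...
step 10 is #..##..##...#..., still not uniform .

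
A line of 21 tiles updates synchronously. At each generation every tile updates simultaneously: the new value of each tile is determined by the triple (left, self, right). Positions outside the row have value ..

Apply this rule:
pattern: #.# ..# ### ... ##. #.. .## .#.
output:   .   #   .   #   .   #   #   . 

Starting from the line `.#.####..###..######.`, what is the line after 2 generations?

#..#...###..###.....#
.##.####..###..#####.

.##.####..###..#####.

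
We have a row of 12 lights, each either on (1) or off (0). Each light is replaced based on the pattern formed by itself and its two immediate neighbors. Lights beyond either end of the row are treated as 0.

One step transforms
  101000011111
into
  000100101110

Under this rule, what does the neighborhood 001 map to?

At position 6 the neighborhood is 001; the next row has 1 there.

1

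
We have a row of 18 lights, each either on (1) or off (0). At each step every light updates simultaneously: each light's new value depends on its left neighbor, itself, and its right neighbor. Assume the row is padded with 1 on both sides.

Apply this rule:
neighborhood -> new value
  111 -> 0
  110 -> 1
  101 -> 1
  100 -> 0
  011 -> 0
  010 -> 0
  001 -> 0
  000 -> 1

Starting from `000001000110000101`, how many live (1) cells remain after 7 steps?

9

011100010010110010
100101000001010001
100010011100100100
101000000100000000
110011110001111110
010000010100000011
100111001001111000
count of 1: 9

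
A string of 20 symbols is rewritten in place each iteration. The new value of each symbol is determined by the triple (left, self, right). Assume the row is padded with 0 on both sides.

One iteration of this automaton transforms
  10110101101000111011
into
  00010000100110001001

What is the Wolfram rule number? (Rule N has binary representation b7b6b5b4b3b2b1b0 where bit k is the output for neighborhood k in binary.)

81

position 15: 111 → 0  (bit 7 = 0)
position 3: 110 → 1  (bit 6 = 1)
position 1: 101 → 0  (bit 5 = 0)
position 11: 100 → 1  (bit 4 = 1)
position 2: 011 → 0  (bit 3 = 0)
position 0: 010 → 0  (bit 2 = 0)
position 13: 001 → 0  (bit 1 = 0)
position 12: 000 → 1  (bit 0 = 1)
bits b7..b0 = 01010001 = 81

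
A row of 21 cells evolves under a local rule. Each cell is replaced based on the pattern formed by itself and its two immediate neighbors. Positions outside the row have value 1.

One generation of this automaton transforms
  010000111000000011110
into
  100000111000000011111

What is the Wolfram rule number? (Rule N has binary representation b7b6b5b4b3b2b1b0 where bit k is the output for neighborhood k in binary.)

232

position 7: 111 → 1  (bit 7 = 1)
position 8: 110 → 1  (bit 6 = 1)
position 0: 101 → 1  (bit 5 = 1)
position 2: 100 → 0  (bit 4 = 0)
position 6: 011 → 1  (bit 3 = 1)
position 1: 010 → 0  (bit 2 = 0)
position 5: 001 → 0  (bit 1 = 0)
position 3: 000 → 0  (bit 0 = 0)
bits b7..b0 = 11101000 = 232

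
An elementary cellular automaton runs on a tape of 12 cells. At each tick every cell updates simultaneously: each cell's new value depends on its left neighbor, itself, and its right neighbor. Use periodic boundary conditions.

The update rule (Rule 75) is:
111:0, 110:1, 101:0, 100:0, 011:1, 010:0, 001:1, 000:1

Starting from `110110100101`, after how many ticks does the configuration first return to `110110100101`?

24

010110001001
000110110010
111110110100
100010110001
101100110111
101101110100
001101010001
011100000110
110101111110
110001000010
110110011100
110110110101
010110110001
000110110110
111110110110
100010110110
001100110110
111101110110
100101010110
001000000110
110011111110
110110000010
110110111100
110110100101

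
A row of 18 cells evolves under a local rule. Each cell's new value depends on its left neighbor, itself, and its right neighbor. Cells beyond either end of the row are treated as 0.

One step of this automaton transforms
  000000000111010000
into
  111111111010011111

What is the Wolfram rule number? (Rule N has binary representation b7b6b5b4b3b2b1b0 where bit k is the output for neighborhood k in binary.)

position 10: 111 → 1  (bit 7 = 1)
position 11: 110 → 0  (bit 6 = 0)
position 12: 101 → 0  (bit 5 = 0)
position 14: 100 → 1  (bit 4 = 1)
position 9: 011 → 0  (bit 3 = 0)
position 13: 010 → 1  (bit 2 = 1)
position 8: 001 → 1  (bit 1 = 1)
position 0: 000 → 1  (bit 0 = 1)
bits b7..b0 = 10010111 = 151

151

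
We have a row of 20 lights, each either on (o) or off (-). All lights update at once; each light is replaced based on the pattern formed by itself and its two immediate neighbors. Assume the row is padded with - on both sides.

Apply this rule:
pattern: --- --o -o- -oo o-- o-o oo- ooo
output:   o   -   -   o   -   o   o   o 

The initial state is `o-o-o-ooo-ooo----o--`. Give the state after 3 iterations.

o--oooooooooooooo--o

-o-o-oooooooo-oo---o
--o-oooooooooooo-o--
o--oooooooooooooo--o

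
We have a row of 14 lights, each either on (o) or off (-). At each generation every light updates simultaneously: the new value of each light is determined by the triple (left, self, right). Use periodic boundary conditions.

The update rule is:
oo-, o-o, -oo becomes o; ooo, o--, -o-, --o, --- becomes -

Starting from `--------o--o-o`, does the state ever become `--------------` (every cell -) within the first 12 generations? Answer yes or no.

------------o-
--------------
all cells are - at generation 2

yes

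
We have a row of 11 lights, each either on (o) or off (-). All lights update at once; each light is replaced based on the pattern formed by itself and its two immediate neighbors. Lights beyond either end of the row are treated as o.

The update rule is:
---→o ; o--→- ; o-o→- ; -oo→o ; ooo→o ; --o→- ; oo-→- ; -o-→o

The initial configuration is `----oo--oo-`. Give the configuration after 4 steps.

step 1: -oo-o---o--
step 2: -o--o-o-o--
step 3: -o--o-o-o--  (fixed point — unchanged through step 4)

-o--o-o-o--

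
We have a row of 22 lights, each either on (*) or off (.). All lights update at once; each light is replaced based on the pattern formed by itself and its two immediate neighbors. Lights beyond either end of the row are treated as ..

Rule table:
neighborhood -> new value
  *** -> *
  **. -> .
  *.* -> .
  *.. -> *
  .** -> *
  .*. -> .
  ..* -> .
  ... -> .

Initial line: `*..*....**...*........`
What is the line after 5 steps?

.....*..*.....*...*...

step 1: .*..*...*.*...*.......
step 2: ..*..*.....*...*......
step 3: ...*..*.....*...*.....
step 4: ....*..*.....*...*....
step 5: .....*..*.....*...*...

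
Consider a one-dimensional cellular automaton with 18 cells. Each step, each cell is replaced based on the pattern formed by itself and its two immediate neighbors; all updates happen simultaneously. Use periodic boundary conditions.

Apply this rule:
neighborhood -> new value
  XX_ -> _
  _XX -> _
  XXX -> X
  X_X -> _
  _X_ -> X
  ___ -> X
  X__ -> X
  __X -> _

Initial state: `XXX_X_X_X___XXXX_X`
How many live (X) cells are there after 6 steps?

7

XX__X_X_XXX__XX___
__X_X_X__X_X___XX_
X_X_X_XX_X_XXX___X
__X_X____X__X_XX__
X_X_XXXX_XX_X___XX
__X__XX_____XXX__X
count of X: 7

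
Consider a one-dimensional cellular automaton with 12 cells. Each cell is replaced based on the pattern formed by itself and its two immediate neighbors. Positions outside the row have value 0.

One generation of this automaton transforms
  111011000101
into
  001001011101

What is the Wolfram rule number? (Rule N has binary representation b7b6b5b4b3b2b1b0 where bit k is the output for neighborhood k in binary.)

position 1: 111 → 0  (bit 7 = 0)
position 2: 110 → 1  (bit 6 = 1)
position 3: 101 → 0  (bit 5 = 0)
position 6: 100 → 0  (bit 4 = 0)
position 0: 011 → 0  (bit 3 = 0)
position 9: 010 → 1  (bit 2 = 1)
position 8: 001 → 1  (bit 1 = 1)
position 7: 000 → 1  (bit 0 = 1)
bits b7..b0 = 01000111 = 71

71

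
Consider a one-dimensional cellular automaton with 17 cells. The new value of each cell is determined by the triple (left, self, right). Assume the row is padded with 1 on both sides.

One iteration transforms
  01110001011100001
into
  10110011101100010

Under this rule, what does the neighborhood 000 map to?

0

At position 5 the neighborhood is 000; the next row has 0 there.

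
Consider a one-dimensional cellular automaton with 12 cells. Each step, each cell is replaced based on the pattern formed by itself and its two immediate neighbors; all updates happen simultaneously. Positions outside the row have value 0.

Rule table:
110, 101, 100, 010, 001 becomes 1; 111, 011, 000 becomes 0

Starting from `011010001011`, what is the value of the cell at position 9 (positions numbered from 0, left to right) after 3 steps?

step 1: 101111011101
step 2: 110001100111
step 3: 011010111001
position 9 holds 0

0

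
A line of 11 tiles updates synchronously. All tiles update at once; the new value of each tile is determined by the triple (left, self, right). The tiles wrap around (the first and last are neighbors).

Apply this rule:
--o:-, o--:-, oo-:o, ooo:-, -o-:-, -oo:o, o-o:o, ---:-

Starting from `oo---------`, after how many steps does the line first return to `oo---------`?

1

oo---------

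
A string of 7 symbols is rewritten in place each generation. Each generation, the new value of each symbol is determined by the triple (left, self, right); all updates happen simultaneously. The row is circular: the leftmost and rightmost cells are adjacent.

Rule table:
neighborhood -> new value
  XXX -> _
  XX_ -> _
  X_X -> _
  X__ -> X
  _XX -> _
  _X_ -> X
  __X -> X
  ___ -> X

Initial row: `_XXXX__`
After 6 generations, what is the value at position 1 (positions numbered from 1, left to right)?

_

generation 1: X____XX
generation 2: _XXXX__  (repeats generation 0; period 2)
generation 6: _XXXX__
position 1 holds _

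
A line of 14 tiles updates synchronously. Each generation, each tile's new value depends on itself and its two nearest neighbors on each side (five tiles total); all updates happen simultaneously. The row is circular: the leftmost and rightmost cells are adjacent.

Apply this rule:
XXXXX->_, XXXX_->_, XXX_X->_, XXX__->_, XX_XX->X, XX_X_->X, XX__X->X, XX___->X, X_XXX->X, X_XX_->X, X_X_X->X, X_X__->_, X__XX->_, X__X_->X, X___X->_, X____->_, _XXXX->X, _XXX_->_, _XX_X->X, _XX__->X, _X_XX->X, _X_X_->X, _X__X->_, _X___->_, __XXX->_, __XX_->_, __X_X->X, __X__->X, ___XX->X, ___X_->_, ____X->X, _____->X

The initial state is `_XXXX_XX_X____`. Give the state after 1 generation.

X_X__XXXX___XX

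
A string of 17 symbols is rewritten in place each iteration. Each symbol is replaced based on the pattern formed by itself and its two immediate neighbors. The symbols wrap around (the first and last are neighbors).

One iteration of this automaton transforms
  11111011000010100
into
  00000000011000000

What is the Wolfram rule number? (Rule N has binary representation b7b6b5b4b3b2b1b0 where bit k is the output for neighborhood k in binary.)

1

position 1: 111 → 0  (bit 7 = 0)
position 4: 110 → 0  (bit 6 = 0)
position 5: 101 → 0  (bit 5 = 0)
position 8: 100 → 0  (bit 4 = 0)
position 0: 011 → 0  (bit 3 = 0)
position 12: 010 → 0  (bit 2 = 0)
position 11: 001 → 0  (bit 1 = 0)
position 9: 000 → 1  (bit 0 = 1)
bits b7..b0 = 00000001 = 1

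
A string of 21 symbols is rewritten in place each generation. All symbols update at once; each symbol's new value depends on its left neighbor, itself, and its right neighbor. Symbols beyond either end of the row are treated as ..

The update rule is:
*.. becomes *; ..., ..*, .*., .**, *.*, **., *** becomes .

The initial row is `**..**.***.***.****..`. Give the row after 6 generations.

.......*.............

generation 1: ..*................*.
generation 2: ...*................*
generation 3: ....*................
generation 4: .....*...............
generation 5: ......*..............
generation 6: .......*.............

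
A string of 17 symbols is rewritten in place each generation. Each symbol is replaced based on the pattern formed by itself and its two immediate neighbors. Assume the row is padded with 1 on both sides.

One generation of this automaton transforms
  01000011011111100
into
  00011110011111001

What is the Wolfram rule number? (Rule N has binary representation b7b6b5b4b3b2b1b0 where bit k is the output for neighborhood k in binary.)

139

position 10: 111 → 1  (bit 7 = 1)
position 7: 110 → 0  (bit 6 = 0)
position 0: 101 → 0  (bit 5 = 0)
position 2: 100 → 0  (bit 4 = 0)
position 6: 011 → 1  (bit 3 = 1)
position 1: 010 → 0  (bit 2 = 0)
position 5: 001 → 1  (bit 1 = 1)
position 3: 000 → 1  (bit 0 = 1)
bits b7..b0 = 10001011 = 139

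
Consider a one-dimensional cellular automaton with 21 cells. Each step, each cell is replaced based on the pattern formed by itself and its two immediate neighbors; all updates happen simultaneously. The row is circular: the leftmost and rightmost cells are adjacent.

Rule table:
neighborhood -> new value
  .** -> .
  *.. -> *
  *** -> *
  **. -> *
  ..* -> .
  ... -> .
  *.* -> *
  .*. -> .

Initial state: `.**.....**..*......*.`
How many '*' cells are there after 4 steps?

6

step 1: ..**.....**..*......*
step 2: *..**.....**..*......
step 3: .*..**.....**..*.....
step 4: ..*..**.....**..*....
count of *: 6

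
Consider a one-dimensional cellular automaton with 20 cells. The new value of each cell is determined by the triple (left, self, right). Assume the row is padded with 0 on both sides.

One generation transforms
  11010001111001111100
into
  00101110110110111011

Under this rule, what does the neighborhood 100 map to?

At position 4 the neighborhood is 100; the next row has 1 there.

1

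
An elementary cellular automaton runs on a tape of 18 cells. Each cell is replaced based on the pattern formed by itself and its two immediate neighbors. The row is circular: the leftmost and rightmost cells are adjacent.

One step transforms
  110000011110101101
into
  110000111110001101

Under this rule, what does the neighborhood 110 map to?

At position 1 the neighborhood is 110; the next row has 1 there.

1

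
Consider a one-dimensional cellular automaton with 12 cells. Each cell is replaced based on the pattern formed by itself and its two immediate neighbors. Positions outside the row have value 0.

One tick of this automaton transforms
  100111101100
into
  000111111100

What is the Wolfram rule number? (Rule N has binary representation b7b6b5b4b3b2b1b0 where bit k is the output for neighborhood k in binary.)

position 4: 111 → 1  (bit 7 = 1)
position 6: 110 → 1  (bit 6 = 1)
position 7: 101 → 1  (bit 5 = 1)
position 1: 100 → 0  (bit 4 = 0)
position 3: 011 → 1  (bit 3 = 1)
position 0: 010 → 0  (bit 2 = 0)
position 2: 001 → 0  (bit 1 = 0)
position 11: 000 → 0  (bit 0 = 0)
bits b7..b0 = 11101000 = 232

232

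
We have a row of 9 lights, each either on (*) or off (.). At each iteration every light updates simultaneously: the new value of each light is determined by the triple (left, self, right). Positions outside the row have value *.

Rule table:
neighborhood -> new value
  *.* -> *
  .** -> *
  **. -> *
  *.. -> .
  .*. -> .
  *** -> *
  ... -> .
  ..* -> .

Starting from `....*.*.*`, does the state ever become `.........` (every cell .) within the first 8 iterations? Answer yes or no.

no

.....*.**
......***
......***  (fixed point — unchanged through iteration 8)
iteration 8 is ......***, still not uniform .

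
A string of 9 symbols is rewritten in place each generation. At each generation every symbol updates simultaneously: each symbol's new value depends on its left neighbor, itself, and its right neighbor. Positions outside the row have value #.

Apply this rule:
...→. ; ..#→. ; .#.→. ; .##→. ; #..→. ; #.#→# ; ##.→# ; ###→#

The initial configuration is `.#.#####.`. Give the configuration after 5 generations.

generation 1: #.#.#####
generation 2: ##.#.####
generation 3: ###.#.###
generation 4: ####.#.##
generation 5: #####.#.#

#####.#.#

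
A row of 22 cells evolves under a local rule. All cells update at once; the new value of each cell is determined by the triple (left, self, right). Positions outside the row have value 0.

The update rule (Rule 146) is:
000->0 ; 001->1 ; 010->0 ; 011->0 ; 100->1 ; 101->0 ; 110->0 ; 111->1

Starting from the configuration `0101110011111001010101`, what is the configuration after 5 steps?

1000101101110110000000
0101000000100001000000
1000100001010010100000
0101010010001100010000
1000001101010010101000

1000001101010010101000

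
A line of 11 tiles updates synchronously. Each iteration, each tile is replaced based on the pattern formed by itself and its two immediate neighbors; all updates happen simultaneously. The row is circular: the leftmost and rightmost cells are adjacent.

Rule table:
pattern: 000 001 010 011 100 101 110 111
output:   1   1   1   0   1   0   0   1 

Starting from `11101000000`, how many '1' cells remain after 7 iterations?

01001111111
01110111110
10100011101
00111101000
11011001111
10000110111
01111000011
count of 1: 6

6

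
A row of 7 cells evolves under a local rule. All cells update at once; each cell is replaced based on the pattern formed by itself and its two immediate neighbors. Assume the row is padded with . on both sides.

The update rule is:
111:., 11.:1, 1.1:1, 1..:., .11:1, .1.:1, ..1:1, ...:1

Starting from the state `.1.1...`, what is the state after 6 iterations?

iteration 1: 1111.11
iteration 2: 1..1111
iteration 3: 1.11..1
iteration 4: 1111.11  (repeats iteration 1; period 3)
iteration 6: 1.11..1

1.11..1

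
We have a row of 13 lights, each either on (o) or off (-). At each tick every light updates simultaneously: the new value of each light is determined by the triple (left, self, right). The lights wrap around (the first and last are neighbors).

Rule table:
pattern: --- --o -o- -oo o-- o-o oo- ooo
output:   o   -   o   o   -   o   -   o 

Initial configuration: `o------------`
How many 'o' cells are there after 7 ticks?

12

tick 1: o-oooooooooo-
tick 2: ooooooooooo-o
tick 3: oooooooooo-oo
tick 4: ooooooooo-ooo
tick 5: oooooooo-oooo
tick 6: ooooooo-ooooo
tick 7: oooooo-oooooo
count of o: 12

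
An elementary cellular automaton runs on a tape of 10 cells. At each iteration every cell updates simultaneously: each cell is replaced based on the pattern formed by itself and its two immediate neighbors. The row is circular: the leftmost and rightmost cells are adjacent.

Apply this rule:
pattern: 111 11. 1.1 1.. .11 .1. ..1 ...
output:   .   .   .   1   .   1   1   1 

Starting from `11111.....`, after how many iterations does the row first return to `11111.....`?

2

iteration 1: .....11111
iteration 2: 11111.....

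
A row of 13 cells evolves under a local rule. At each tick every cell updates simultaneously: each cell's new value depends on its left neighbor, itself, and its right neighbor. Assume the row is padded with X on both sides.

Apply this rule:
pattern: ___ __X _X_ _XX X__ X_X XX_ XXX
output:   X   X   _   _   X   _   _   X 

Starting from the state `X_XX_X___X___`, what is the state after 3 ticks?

XXXXX___XXX_X

______XXX_XXX
XXXXXX_X___XX
XXXXX___XXX_X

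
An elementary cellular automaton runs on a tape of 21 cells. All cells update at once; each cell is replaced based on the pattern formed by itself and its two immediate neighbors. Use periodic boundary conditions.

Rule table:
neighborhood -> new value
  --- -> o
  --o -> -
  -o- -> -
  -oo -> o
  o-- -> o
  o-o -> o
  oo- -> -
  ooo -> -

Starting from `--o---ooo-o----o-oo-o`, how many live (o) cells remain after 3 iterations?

iteration 1: o--oo-o--o-ooo--oo-o-
iteration 2: -o-o-o-o--oo--o-o-o-o
iteration 3: o-o-o-o-o-o-o--o-o-o-
count of o: 10

10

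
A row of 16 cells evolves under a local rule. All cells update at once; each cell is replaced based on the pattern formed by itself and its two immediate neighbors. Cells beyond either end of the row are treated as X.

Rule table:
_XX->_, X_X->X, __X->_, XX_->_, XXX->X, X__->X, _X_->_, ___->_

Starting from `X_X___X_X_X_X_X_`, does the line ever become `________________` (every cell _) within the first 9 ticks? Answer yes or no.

no

_X_X___X_X_X_X_X
X_X_X___X_X_X_X_
_X_X_X___X_X_X_X
X_X_X_X___X_X_X_
_X_X_X_X___X_X_X
X_X_X_X_X___X_X_
_X_X_X_X_X___X_X
X_X_X_X_X_X___X_
_X_X_X_X_X_X___X
tick 9 is _X_X_X_X_X_X___X, still not uniform _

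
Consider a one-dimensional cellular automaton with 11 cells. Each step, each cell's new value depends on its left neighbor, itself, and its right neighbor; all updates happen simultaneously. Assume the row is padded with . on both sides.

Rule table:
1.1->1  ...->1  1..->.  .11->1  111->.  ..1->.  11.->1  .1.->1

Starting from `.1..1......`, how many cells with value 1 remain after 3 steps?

.1..1.11111
.1..111...1
.1..1.1.1.1
count of 1: 5

5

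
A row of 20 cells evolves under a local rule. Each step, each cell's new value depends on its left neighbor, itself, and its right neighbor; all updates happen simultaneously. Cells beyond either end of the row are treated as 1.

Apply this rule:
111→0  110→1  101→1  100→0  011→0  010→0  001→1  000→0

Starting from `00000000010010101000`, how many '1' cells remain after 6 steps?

7

step 1: 00000000100101010001
step 2: 00000001001010100010
step 3: 00000010010101000101
step 4: 00000100101010001010
step 5: 00001001010100010101
step 6: 00010010101000101010
count of 1: 7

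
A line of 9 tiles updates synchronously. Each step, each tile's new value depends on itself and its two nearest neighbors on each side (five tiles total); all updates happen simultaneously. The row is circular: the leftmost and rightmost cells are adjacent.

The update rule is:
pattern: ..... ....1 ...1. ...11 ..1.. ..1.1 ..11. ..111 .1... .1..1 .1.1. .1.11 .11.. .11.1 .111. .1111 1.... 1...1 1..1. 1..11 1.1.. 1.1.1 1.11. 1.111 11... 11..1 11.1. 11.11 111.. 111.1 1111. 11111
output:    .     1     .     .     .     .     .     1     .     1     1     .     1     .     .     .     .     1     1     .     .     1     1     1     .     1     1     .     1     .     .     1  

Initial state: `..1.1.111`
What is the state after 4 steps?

11.11.1.1
...1.11.1
.1...1.1.
1..1..1.1

1..1..1.1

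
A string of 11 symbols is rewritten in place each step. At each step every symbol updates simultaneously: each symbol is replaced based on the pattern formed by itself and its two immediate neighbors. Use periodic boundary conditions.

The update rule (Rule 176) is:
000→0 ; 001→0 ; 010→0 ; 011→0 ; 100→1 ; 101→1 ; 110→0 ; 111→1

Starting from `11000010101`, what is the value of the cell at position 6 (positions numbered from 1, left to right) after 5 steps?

10100001010
01010000101
10101000010
01010100001
10101010000
position 6 holds 0

0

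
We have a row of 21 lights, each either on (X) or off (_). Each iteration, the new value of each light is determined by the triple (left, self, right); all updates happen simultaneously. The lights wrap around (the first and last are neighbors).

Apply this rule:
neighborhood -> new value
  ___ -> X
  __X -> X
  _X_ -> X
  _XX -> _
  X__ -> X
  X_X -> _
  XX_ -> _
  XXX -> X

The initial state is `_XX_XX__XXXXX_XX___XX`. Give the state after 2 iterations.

______XX_XXX____XXX__
XXXXXX____X_XXXX_X_XX

XXXXXX____X_XXXX_X_XX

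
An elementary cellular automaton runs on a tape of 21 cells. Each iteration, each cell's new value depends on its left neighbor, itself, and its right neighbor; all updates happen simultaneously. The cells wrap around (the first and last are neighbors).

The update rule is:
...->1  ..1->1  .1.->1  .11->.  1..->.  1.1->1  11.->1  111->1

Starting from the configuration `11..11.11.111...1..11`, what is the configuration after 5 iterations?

11.11111.11.11.11.111

iteration 1: 11.1.11.11.11.111.1.1
iteration 2: 11111.11.11.11.11111.
iteration 3: .11111.11.11.11.11111
iteration 4: 1.11111.11.11.11.1111
iteration 5: 11.11111.11.11.11.111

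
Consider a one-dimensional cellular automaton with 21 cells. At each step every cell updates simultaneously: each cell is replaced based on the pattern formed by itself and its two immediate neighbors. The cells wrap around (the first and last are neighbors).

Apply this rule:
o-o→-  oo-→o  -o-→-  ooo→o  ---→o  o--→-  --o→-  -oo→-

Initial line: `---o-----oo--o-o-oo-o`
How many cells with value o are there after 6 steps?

5

-o---ooo--o-------o--
---o--oo----ooooo---o
-o-----o-oo--oooo-o--
---ooo----o---ooo---o
-o--oo-oo---o--oo-o--
-----o--o-o-----o---o
count of o: 5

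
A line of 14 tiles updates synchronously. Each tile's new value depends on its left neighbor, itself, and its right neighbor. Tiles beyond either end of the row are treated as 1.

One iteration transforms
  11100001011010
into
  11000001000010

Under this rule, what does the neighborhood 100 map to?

0

At position 3 the neighborhood is 100; the next row has 0 there.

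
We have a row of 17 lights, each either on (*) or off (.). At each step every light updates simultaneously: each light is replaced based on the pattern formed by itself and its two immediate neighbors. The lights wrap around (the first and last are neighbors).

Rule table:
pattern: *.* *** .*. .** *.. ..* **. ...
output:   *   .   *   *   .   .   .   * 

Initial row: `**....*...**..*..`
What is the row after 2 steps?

*..*.******.*.*..

*..**.*.*.*...*..
*..*.******.*.*..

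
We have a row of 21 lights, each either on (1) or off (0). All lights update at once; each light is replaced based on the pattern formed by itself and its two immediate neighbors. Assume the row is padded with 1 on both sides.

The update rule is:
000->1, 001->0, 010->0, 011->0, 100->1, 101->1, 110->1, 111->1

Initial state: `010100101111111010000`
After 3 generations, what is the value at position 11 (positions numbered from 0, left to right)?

1

101010010111111101110
110101001011111110111
111010100101111111011
position 11 holds 1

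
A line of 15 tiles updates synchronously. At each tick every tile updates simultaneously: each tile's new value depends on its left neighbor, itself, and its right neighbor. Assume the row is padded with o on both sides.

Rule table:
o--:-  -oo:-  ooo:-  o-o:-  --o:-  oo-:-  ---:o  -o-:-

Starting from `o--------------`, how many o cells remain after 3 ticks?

--oooooooooooo-
---------------
-ooooooooooooo-
count of o: 13

13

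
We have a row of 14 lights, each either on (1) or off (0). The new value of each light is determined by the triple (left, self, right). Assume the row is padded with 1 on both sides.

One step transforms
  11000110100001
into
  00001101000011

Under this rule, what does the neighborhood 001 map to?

1

At position 4 the neighborhood is 001; the next row has 1 there.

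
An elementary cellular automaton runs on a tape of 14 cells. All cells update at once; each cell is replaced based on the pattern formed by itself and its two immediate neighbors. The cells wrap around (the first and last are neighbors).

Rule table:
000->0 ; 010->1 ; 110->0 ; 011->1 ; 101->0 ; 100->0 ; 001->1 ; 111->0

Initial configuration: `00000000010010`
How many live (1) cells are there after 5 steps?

4

step 1: 00000000110110
step 2: 00000001100100
step 3: 00000011001100
step 4: 00000110011000
step 5: 00001100110000
count of 1: 4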